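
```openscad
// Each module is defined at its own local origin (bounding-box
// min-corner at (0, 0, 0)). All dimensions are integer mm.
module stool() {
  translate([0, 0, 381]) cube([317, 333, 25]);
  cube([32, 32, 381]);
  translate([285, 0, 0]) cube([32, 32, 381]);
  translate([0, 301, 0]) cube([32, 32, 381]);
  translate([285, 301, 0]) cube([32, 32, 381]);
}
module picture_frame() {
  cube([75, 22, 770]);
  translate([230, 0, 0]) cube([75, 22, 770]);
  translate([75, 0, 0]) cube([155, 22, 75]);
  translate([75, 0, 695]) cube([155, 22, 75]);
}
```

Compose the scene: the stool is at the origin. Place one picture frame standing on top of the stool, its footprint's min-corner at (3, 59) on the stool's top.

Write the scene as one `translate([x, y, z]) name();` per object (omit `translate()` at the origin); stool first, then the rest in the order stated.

stool();
translate([3, 59, 406]) picture_frame();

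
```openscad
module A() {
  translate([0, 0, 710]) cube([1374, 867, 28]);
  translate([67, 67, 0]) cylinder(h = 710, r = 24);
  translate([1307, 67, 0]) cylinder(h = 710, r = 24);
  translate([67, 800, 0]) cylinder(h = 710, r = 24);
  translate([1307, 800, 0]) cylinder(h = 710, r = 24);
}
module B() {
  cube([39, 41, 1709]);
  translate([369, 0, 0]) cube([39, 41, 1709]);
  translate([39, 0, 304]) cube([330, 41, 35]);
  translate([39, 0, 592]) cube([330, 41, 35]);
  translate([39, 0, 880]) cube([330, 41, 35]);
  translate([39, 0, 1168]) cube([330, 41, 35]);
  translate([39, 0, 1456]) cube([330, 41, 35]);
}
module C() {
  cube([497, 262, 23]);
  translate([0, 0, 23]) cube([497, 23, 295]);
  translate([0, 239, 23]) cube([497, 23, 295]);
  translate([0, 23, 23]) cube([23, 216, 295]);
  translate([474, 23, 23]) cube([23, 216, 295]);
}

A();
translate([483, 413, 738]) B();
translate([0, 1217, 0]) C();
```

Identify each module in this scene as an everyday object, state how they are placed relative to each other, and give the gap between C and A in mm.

The open box's nearest face is 350 mm from the table's +y face.

A is a table. B is a ladder. C is an open box. The ladder is on top of the table, centred. The open box is on the floor beside the table on its +y side. The gap between the open box and the table is 350 mm.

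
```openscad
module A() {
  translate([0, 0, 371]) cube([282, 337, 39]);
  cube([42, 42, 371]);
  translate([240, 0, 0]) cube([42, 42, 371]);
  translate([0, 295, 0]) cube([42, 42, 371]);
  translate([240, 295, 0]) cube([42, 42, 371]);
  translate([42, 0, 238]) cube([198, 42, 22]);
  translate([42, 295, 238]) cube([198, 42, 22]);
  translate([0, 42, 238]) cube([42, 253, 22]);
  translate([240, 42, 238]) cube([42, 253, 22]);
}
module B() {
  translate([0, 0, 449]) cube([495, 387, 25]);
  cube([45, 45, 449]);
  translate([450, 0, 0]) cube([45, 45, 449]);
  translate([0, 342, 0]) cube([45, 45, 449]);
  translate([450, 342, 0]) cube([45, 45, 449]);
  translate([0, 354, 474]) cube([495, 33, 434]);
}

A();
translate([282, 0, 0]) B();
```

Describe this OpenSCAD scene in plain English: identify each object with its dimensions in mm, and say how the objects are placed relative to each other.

A is a simple wooden stool: a rectangular seat 282 mm (x) by 337 mm (y), 39 mm thick, top face at z = 410 mm, on four square legs, each 42×42 mm in cross-section. The legs rest on z = 0, each flush with a corner of the seat. Four stretchers, 42 mm wide and 22 mm tall, connect adjacent legs with their undersides at z = 238 mm, each running between the inner faces of the legs it joins and aligned with the legs' outer faces on the other axis.

B is a chair. The seat is a 495×387×25 mm slab with its top at z = 474 mm, on four 45×45 mm corner legs (flush with the seat edges, standing on z = 0). A flat backrest 33 mm thick, 434 mm tall, spans the full seat width and rises from the seat top along its +y edge, rear face flush with the rear of the seat.

The chair is against the stool's +x side, with their −y faces flush.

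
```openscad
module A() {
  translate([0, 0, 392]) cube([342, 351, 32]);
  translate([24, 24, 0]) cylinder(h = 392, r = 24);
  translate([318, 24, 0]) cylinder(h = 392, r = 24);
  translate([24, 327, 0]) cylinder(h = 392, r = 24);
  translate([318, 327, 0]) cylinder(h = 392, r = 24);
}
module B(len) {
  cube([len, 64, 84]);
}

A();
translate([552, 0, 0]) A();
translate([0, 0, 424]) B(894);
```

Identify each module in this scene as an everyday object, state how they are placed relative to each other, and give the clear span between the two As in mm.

A is a stool. B is a beam. A beam spans the tops of two stools. The clear span between the two stools is 210 mm.

Second stool starts at x = 552; first ends at x = 342; clear span = 552 − 342 = 210 mm.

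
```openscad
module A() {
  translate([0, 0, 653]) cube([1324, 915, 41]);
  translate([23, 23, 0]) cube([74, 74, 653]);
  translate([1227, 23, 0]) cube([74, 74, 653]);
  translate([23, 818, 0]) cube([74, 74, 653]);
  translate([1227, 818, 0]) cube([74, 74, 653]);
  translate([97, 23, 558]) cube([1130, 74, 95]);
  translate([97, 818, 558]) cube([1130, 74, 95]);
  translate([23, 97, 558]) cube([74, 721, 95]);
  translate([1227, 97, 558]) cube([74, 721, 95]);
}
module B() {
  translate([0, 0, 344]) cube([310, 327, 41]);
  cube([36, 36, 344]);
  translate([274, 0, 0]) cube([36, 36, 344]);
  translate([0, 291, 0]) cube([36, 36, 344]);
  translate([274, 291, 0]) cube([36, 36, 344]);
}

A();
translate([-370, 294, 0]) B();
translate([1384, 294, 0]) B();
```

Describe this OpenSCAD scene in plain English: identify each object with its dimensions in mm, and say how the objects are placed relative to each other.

A is a rectangular dining table. The top is 1324×915×41 mm with its upper surface at z = 694 mm. It stands on four 74×74 mm square legs, each inset 23 mm from the nearest pair of top edges, running from the floor to the underside of the top. Four apron rails, 74 mm thick and 95 mm tall, run between adjacent legs with their top edges flush with the underside of the top and their outer faces flush with the legs' outer faces.

B is a simple wooden stool: a rectangular seat 310 mm (x) by 327 mm (y), 41 mm thick, top face at z = 385 mm, on four square legs, each 36×36 mm in cross-section. The legs rest on z = 0, each flush with a corner of the seat.

Two stools sit around the table at the −x, +x sides.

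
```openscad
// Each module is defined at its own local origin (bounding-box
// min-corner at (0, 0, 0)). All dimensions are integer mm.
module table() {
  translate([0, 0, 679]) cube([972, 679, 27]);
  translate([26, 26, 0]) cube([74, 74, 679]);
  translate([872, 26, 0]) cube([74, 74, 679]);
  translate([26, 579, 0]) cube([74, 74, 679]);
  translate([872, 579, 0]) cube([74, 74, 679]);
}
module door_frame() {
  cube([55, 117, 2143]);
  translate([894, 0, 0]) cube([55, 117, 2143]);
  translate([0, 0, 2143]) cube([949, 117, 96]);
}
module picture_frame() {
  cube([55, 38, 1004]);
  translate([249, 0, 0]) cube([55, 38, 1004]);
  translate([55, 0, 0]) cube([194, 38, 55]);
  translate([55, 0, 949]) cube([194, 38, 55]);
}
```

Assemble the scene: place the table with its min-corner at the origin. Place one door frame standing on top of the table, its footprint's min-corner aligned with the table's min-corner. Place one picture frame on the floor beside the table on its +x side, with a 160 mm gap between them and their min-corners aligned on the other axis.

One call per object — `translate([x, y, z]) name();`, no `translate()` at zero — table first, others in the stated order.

table();
translate([0, 0, 706]) door_frame();
translate([1132, 0, 0]) picture_frame();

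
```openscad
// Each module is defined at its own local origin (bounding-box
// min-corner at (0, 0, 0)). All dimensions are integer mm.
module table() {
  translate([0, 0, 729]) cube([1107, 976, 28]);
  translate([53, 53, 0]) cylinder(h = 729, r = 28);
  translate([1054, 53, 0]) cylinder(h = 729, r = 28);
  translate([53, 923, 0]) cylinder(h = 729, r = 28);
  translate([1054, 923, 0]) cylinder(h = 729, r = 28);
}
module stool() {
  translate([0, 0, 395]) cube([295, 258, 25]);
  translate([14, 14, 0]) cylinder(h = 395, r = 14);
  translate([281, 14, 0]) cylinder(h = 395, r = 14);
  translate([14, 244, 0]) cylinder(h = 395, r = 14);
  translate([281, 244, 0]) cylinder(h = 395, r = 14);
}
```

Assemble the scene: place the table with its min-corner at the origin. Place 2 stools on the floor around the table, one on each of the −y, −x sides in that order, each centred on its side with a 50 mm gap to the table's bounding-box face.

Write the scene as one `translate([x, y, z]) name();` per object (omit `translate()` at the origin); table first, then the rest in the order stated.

table();
translate([406, -308, 0]) stool();
translate([-345, 359, 0]) stool();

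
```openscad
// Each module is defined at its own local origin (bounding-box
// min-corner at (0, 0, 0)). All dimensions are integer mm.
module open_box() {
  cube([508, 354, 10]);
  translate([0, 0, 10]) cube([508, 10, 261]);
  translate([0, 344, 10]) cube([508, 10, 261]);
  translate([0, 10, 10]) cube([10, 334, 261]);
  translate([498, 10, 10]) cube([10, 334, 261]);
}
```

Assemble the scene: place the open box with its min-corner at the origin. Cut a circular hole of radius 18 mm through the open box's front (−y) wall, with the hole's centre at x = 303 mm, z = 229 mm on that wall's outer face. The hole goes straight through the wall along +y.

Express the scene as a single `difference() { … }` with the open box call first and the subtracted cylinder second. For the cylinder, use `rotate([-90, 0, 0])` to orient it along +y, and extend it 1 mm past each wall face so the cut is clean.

difference() {
  open_box();
  translate([303, -1, 229]) rotate([-90, 0, 0]) cylinder(h = 12, r = 18);
}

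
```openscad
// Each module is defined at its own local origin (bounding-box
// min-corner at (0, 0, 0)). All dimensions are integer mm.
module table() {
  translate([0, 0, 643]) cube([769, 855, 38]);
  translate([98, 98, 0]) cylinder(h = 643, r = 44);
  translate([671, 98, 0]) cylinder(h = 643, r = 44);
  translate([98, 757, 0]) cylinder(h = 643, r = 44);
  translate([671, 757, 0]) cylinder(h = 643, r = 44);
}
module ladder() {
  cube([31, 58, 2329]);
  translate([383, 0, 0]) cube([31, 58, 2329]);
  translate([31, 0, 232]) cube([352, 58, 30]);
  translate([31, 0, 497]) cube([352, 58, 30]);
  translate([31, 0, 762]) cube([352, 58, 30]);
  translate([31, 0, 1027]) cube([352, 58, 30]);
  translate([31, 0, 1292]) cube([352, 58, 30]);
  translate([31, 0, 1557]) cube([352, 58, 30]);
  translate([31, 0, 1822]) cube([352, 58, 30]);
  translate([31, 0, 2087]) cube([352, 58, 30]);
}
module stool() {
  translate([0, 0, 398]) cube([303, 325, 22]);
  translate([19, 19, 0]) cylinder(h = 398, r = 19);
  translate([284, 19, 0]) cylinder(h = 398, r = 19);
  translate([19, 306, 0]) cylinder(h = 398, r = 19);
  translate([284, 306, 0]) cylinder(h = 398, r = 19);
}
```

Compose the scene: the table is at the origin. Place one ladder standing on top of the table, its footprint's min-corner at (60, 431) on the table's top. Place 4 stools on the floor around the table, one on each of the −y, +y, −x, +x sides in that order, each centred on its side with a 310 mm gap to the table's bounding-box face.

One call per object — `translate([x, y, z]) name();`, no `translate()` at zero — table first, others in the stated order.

table();
translate([60, 431, 681]) ladder();
translate([233, -635, 0]) stool();
translate([233, 1165, 0]) stool();
translate([-613, 265, 0]) stool();
translate([1079, 265, 0]) stool();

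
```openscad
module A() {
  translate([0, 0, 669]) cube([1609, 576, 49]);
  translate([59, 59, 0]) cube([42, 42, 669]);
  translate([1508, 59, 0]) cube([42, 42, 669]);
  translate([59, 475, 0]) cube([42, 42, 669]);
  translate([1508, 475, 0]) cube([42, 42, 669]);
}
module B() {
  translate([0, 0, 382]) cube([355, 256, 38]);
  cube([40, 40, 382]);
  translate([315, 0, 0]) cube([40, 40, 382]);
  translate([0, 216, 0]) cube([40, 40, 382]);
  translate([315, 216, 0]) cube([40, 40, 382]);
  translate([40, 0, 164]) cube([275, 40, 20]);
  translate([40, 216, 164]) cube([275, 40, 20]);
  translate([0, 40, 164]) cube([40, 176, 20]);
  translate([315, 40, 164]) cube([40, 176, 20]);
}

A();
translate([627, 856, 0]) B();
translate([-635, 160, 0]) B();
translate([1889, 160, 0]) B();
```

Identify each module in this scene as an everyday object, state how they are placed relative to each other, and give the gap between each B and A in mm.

A is a table. B is a stool. Three stools sit around the table at the +y, −x, +x sides. The gap between each stool and the table is 280 mm.

Each stool's nearest face is 280 mm from the table's bounding box.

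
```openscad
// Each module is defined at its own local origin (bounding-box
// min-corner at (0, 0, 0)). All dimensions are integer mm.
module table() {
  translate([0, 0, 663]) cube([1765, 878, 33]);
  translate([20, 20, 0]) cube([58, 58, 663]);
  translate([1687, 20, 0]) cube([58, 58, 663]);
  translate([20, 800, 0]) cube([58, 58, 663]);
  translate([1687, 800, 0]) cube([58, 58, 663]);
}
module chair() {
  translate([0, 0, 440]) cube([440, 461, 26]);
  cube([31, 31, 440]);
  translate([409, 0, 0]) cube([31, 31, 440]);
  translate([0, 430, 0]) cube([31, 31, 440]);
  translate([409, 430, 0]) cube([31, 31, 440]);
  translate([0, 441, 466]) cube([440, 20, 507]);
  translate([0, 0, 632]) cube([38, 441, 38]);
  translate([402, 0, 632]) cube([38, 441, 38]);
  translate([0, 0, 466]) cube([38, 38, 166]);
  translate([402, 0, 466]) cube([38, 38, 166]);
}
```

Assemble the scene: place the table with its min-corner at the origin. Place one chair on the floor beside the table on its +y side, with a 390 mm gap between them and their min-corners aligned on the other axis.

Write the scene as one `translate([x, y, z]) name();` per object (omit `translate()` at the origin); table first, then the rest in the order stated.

table();
translate([0, 1268, 0]) chair();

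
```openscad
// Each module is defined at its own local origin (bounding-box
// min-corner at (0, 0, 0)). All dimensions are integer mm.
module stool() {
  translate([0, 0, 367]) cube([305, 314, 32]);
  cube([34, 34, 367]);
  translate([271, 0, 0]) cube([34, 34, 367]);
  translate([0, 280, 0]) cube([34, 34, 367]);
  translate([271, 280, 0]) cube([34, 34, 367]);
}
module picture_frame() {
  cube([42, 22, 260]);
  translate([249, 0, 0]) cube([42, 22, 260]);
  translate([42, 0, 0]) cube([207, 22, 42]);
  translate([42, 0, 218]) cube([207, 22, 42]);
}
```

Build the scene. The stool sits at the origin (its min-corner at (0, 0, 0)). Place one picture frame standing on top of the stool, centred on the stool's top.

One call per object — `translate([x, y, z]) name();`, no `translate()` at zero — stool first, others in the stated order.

stool();
translate([7, 146, 399]) picture_frame();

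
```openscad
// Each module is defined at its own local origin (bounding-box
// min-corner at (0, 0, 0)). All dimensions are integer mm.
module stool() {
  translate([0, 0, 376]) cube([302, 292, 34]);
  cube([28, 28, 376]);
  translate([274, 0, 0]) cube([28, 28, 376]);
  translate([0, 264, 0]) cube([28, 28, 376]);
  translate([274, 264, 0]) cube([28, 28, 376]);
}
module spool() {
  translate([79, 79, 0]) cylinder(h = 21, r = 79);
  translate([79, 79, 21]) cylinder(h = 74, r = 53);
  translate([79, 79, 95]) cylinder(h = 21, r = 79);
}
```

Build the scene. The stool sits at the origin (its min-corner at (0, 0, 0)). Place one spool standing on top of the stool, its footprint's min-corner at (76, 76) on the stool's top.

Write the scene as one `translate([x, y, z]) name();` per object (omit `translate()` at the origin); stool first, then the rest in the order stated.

stool();
translate([76, 76, 410]) spool();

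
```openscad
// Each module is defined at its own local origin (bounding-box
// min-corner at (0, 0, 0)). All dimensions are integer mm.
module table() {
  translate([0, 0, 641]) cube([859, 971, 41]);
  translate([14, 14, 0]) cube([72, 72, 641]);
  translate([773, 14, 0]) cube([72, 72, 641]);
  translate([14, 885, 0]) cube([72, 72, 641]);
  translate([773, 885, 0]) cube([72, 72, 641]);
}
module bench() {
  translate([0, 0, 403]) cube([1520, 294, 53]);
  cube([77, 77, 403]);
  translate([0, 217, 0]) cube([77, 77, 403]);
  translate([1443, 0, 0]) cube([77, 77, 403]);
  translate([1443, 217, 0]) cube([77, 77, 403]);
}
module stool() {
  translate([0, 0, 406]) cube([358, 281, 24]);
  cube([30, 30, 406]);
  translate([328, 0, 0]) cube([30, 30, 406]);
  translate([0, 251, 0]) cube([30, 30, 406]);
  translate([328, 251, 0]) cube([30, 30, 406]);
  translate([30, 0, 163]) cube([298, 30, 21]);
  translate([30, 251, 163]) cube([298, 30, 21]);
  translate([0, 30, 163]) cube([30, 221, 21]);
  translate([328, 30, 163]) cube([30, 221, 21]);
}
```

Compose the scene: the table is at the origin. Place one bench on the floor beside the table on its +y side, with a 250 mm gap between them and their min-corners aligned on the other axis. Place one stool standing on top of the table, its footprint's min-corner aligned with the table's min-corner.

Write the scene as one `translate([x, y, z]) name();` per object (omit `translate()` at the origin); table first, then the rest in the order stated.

table();
translate([0, 1221, 0]) bench();
translate([0, 0, 682]) stool();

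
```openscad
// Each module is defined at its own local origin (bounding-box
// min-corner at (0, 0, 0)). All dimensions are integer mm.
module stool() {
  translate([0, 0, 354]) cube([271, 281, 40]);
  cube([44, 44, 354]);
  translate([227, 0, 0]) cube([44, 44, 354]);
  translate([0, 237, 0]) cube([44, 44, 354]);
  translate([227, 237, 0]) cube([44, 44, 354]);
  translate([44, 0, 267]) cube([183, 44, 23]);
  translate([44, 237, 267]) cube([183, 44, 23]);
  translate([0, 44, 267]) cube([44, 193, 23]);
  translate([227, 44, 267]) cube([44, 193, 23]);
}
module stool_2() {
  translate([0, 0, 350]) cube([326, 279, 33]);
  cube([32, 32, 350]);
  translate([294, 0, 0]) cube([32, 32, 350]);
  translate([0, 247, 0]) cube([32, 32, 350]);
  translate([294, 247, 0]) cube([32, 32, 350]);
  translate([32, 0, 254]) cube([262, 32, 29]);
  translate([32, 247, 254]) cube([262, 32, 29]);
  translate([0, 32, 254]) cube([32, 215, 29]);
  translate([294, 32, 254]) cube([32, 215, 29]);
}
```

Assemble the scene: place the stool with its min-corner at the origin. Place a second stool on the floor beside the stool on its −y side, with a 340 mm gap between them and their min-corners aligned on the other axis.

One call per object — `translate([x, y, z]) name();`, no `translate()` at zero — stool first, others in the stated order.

stool();
translate([0, -619, 0]) stool_2();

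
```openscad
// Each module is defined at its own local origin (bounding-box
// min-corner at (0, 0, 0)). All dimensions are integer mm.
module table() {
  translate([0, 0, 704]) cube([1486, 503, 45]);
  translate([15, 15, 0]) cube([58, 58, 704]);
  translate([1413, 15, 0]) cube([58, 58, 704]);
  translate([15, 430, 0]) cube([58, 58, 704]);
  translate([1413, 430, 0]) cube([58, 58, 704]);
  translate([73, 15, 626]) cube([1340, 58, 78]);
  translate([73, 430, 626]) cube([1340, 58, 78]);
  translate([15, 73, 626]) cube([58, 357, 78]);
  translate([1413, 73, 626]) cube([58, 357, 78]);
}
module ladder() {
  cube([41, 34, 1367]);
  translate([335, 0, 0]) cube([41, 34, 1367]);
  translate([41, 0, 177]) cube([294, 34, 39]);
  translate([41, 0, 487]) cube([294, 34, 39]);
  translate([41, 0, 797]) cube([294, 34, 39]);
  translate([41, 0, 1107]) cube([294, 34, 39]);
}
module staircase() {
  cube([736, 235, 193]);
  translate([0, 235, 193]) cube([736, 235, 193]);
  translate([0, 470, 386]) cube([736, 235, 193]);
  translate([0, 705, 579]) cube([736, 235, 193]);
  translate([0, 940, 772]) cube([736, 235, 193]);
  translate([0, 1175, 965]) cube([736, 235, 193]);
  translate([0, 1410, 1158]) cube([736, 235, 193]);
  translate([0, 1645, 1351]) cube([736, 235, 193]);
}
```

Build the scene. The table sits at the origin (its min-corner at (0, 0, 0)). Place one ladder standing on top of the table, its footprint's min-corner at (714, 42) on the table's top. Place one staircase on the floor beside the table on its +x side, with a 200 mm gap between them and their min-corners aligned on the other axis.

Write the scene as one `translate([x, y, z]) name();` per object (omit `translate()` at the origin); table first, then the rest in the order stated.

table();
translate([714, 42, 749]) ladder();
translate([1686, 0, 0]) staircase();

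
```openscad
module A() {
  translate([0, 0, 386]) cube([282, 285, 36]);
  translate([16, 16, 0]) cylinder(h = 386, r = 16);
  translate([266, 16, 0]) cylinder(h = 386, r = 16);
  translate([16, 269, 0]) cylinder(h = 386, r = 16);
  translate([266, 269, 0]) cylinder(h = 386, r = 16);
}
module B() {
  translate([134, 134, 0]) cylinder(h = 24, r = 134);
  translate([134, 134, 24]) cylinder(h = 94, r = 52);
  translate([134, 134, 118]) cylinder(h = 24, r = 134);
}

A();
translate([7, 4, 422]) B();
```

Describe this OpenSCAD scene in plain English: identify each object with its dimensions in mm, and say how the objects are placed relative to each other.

A is a four-legged stool. The seat is 282×285 mm, 36 mm thick, top at z = 422 mm. It stands on four round legs, each 32 mm in diameter, from z = 0 to the seat underside, each leg's axis is inset half a diameter from the nearest pair of seat edges (so the leg's bounding box is flush with the corner).

B is a spool: two coaxial disc flanges of radius 134 mm and thickness 24 mm, joined by a core cylinder of radius 52 mm and height 94 mm. The lower flange rests on z = 0 and the three cylinders share a vertical axis.

The spool is on top of the stool.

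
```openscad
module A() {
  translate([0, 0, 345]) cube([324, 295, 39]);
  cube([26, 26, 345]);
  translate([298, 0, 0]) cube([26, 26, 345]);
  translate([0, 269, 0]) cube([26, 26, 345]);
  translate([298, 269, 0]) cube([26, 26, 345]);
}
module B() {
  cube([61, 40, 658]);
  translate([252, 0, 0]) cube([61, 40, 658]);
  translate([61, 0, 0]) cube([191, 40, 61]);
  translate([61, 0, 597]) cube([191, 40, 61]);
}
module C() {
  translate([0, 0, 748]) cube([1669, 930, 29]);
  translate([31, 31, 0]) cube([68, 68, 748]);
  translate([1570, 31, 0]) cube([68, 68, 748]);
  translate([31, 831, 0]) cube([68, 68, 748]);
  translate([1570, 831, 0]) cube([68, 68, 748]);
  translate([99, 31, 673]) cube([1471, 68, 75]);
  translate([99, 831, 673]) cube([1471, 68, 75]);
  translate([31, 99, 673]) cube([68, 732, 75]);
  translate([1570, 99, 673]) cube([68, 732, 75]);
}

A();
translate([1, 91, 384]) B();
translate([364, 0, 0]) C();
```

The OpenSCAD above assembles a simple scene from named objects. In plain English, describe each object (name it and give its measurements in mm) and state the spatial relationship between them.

A is a four-legged stool. The seat is 324×295 mm, 39 mm thick, top at z = 384 mm. It stands on four square legs, each 26×26 mm in cross-section, from z = 0 to the seat underside, each flush with a corner of the seat.

B is a picture frame with a 191×536 mm rectangular opening (x by z) and a uniform 61 mm border on every side. Frame depth is 40 mm along y. It is built from two vertical stiles running the full outside height and two horizontal rails spanning the gap between the stiles.

C is a table: top 1669 mm (x) × 930 mm (y), 29 mm thick, upper face at z = 777 mm, on four 68×68 mm square legs, each inset 31 mm from the nearest pair of top edges, running from z = 0 to the bottom of the top. Four apron rails, 68 mm thick and 75 mm tall, run between adjacent legs with their top edges flush with the underside of the top and their outer faces flush with the legs' outer faces.

The picture frame is on top of the stool. The table is on the floor beside the stool on its +x side.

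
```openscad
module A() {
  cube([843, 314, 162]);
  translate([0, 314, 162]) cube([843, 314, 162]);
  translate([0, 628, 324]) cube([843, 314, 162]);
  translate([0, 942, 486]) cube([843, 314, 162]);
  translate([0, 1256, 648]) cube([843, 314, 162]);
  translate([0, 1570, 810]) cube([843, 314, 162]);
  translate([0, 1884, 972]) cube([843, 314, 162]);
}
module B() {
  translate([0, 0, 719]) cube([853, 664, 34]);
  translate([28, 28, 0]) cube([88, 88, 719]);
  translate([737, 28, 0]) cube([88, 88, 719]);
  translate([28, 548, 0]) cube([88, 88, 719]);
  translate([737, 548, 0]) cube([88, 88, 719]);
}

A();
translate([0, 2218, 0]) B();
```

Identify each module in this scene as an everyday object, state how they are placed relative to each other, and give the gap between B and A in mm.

The table's nearest face is 20 mm from the staircase's +y face.

A is a staircase. B is a table. The table is on the floor beside the staircase on its +y side. The gap between the table and the staircase is 20 mm.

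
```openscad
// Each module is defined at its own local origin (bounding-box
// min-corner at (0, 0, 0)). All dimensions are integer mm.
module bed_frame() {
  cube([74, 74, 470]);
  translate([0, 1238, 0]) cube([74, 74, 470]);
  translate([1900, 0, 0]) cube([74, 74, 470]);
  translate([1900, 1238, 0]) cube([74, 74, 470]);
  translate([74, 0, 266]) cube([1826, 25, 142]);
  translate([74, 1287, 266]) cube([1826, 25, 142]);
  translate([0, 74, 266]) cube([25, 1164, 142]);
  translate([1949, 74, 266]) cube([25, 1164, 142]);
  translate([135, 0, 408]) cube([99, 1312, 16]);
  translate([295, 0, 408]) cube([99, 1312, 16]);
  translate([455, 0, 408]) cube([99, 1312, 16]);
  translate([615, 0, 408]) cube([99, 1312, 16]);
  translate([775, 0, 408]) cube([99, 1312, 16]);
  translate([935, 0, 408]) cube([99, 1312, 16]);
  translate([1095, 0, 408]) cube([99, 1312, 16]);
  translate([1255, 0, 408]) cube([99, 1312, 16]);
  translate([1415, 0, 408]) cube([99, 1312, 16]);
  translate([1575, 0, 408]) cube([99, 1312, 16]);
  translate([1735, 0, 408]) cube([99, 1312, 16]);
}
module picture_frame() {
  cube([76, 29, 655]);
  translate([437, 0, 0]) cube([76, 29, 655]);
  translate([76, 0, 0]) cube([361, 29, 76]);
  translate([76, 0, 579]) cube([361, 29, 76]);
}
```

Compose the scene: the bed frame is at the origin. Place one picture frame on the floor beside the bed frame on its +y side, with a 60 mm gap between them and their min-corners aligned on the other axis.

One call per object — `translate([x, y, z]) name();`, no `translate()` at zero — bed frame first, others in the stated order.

bed_frame();
translate([0, 1372, 0]) picture_frame();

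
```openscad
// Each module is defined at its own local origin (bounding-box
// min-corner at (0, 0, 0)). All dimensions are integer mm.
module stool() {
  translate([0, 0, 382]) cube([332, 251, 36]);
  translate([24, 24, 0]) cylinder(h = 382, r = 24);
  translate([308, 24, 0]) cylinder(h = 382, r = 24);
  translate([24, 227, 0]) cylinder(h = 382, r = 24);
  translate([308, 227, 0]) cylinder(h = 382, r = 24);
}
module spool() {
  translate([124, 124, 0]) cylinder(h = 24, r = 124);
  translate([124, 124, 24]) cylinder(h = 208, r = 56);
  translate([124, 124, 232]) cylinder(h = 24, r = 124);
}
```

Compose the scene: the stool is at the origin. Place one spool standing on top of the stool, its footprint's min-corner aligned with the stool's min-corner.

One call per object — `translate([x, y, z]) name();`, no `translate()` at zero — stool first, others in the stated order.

stool();
translate([0, 0, 418]) spool();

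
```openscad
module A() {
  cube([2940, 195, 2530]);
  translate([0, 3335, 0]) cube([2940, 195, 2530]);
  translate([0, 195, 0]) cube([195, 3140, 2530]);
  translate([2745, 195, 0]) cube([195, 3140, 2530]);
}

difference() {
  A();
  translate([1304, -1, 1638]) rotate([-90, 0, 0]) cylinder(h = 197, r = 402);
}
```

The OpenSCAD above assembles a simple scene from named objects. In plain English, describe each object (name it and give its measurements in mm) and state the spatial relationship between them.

A is a box-shaped house frame (walls only): outside footprint 2940×3530 mm, wall height 2530 mm, wall thickness 195 mm. The two y-facing walls run the full x-width; the two x-facing walls fit between the inner faces of the y-facing walls.

The house frame has a circular hole of radius 402 mm through its front wall, centred at (x = 1304, z = 1638).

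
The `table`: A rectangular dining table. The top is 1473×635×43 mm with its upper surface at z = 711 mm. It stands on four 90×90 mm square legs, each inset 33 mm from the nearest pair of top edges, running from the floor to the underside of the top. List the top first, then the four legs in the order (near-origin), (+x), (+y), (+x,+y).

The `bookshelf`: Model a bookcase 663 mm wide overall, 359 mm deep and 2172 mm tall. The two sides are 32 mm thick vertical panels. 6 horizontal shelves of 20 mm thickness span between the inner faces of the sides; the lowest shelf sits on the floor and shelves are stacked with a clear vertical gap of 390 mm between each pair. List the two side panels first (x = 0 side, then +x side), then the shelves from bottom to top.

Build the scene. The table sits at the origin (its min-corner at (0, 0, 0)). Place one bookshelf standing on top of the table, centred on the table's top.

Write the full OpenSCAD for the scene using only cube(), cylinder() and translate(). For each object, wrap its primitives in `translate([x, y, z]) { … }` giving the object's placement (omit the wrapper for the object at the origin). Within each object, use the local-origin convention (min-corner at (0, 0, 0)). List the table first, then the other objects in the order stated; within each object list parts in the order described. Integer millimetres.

translate([0, 0, 668]) cube([1473, 635, 43]);
translate([33, 33, 0]) cube([90, 90, 668]);
translate([1350, 33, 0]) cube([90, 90, 668]);
translate([33, 512, 0]) cube([90, 90, 668]);
translate([1350, 512, 0]) cube([90, 90, 668]);
translate([405, 138, 711]) {
  cube([32, 359, 2172]);
  translate([631, 0, 0]) cube([32, 359, 2172]);
  translate([32, 0, 0]) cube([599, 359, 20]);
  translate([32, 0, 410]) cube([599, 359, 20]);
  translate([32, 0, 820]) cube([599, 359, 20]);
  translate([32, 0, 1230]) cube([599, 359, 20]);
  translate([32, 0, 1640]) cube([599, 359, 20]);
  translate([32, 0, 2050]) cube([599, 359, 20]);
}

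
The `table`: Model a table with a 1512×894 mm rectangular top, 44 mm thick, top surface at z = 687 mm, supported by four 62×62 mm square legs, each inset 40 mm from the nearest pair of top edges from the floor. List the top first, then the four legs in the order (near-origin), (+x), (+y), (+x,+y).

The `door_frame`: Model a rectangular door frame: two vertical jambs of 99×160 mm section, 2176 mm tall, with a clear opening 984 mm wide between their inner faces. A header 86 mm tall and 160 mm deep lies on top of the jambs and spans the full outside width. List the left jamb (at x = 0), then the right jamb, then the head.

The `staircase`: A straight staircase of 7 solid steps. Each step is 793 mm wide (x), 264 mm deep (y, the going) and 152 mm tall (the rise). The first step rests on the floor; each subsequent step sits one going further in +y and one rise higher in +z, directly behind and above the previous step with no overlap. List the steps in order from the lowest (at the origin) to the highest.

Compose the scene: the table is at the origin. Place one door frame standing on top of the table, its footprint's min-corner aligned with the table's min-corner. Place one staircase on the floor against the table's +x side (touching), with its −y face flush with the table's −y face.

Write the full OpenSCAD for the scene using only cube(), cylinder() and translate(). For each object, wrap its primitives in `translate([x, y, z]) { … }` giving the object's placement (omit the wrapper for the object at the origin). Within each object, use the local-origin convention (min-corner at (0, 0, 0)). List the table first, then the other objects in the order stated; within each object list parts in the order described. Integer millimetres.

translate([0, 0, 643]) cube([1512, 894, 44]);
translate([40, 40, 0]) cube([62, 62, 643]);
translate([1410, 40, 0]) cube([62, 62, 643]);
translate([40, 792, 0]) cube([62, 62, 643]);
translate([1410, 792, 0]) cube([62, 62, 643]);
translate([0, 0, 687]) {
  cube([99, 160, 2176]);
  translate([1083, 0, 0]) cube([99, 160, 2176]);
  translate([0, 0, 2176]) cube([1182, 160, 86]);
}
translate([1512, 0, 0]) {
  cube([793, 264, 152]);
  translate([0, 264, 152]) cube([793, 264, 152]);
  translate([0, 528, 304]) cube([793, 264, 152]);
  translate([0, 792, 456]) cube([793, 264, 152]);
  translate([0, 1056, 608]) cube([793, 264, 152]);
  translate([0, 1320, 760]) cube([793, 264, 152]);
  translate([0, 1584, 912]) cube([793, 264, 152]);
}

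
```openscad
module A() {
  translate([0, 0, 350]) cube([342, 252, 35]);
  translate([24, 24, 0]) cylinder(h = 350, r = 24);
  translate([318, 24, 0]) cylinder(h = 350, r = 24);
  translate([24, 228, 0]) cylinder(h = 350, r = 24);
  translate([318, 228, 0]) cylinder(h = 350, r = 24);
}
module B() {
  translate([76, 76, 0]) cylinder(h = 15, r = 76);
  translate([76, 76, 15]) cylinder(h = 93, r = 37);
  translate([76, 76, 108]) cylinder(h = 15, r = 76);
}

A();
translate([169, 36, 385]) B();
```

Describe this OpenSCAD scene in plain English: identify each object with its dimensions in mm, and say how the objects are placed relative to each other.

A is a simple wooden stool: a rectangular seat 342 mm (x) by 252 mm (y), 35 mm thick, top face at z = 385 mm, on four round legs, each 48 mm in diameter. The legs rest on z = 0, each leg's axis is inset half a diameter from the nearest pair of seat edges (so the leg's bounding box is flush with the corner).

B is a spool: two coaxial disc flanges of radius 76 mm and thickness 15 mm, joined by a core cylinder of radius 37 mm and height 93 mm. The lower flange rests on z = 0 and the three cylinders share a vertical axis.

The spool is on top of the stool.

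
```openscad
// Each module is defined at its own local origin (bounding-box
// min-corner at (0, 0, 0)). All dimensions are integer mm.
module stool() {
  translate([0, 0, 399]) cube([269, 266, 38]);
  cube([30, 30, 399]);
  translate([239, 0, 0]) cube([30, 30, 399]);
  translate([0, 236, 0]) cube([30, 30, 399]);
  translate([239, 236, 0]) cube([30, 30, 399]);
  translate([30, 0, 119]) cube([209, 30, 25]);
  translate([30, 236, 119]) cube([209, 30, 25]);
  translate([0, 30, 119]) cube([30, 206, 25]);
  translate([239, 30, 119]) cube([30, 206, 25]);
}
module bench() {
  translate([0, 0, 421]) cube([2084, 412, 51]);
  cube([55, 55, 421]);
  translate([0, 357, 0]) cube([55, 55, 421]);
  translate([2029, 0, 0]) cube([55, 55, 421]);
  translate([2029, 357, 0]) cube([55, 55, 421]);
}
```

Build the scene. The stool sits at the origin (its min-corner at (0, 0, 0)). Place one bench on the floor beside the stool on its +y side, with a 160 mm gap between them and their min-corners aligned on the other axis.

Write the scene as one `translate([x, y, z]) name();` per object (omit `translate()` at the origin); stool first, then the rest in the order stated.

stool();
translate([0, 426, 0]) bench();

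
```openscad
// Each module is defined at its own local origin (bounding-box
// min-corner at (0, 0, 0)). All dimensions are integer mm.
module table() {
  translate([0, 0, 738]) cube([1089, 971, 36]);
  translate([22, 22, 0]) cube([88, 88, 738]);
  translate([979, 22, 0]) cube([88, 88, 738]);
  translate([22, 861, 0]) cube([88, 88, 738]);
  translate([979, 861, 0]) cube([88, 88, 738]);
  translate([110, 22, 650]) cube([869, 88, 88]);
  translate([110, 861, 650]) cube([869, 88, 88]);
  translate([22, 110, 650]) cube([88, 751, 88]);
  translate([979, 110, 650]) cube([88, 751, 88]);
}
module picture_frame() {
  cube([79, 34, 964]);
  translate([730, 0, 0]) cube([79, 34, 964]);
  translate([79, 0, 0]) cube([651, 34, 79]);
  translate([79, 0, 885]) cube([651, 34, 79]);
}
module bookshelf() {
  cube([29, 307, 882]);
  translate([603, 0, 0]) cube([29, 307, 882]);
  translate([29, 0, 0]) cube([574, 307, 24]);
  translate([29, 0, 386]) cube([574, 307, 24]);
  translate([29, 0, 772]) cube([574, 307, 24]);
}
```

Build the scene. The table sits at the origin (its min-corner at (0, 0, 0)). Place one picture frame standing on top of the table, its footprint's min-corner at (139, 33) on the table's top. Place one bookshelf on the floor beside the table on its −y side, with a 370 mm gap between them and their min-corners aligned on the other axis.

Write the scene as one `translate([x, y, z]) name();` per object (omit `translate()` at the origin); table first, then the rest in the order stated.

table();
translate([139, 33, 774]) picture_frame();
translate([0, -677, 0]) bookshelf();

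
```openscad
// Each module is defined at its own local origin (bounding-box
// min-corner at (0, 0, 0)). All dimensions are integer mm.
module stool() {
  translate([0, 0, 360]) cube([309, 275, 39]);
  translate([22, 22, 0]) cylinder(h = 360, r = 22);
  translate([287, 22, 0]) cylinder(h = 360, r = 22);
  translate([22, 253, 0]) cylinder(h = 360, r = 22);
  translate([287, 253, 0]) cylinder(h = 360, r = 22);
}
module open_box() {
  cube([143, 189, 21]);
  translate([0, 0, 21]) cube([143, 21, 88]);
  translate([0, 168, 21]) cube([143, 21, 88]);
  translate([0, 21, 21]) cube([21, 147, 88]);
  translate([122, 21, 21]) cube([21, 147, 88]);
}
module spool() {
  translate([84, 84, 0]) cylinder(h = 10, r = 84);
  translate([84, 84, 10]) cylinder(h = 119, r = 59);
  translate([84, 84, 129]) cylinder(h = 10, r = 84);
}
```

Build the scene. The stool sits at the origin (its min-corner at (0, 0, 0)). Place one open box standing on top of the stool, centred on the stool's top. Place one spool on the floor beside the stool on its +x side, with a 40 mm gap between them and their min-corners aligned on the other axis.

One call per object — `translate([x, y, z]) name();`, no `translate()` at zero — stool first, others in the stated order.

stool();
translate([83, 43, 399]) open_box();
translate([349, 0, 0]) spool();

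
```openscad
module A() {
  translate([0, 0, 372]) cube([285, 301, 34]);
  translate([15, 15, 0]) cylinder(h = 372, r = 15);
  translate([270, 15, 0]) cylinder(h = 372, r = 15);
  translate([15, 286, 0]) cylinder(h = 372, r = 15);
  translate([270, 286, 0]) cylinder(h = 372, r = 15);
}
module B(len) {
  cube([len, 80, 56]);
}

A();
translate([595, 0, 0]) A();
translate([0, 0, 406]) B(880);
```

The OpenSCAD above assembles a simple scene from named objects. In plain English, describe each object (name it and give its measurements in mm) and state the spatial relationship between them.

A is a simple wooden stool: a rectangular seat 285 mm (x) by 301 mm (y), 34 mm thick, top face at z = 406 mm, on four round legs, each 30 mm in diameter. The legs rest on z = 0, each leg's axis is inset half a diameter from the nearest pair of seat edges (so the leg's bounding box is flush with the corner).

B is a rectangular beam 880 mm long (x), 80 mm deep (y), 56 mm thick (z).

The beam spans the tops of two stools placed 310 mm apart, resting at z = 406 mm.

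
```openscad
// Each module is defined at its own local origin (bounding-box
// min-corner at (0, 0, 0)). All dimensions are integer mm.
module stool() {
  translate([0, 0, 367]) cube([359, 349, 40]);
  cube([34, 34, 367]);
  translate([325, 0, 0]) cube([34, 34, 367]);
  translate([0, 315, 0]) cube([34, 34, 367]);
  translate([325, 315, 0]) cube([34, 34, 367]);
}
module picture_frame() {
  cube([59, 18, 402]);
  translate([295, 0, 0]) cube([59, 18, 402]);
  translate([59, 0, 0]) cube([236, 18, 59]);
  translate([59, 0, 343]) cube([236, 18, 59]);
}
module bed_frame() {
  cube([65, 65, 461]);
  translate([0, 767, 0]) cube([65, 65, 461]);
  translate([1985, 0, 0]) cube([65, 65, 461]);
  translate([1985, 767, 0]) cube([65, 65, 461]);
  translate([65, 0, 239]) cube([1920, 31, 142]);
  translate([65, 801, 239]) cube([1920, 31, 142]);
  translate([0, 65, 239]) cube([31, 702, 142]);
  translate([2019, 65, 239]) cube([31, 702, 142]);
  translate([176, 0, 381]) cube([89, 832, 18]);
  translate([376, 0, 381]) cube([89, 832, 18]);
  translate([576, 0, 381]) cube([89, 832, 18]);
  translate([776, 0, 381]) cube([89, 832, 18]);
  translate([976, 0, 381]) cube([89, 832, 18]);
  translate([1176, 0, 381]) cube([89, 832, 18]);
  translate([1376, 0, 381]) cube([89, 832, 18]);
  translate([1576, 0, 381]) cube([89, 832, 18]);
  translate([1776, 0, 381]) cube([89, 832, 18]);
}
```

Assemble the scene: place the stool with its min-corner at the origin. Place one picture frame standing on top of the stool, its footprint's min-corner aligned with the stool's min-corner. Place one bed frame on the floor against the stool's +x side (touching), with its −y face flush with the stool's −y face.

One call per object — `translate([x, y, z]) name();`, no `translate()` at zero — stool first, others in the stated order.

stool();
translate([0, 0, 407]) picture_frame();
translate([359, 0, 0]) bed_frame();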